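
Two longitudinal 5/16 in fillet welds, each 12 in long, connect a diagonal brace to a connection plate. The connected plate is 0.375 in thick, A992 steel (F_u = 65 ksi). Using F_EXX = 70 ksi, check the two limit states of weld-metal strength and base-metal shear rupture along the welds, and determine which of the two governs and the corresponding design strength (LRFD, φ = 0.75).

t_e = 0.707 × 0.3125 = 0.2209 in; L = 24 in.
Weld metal: φR_n = 0.75 × 0.6 × 70 × 0.2209 × 24 = 167 kips.
Base metal (shear rupture): φR_n = 0.75 × 0.6 × 65 × 0.375 × 24 = 263.2 kips.
Governing: weld metal.

φR_n ≈ 167 kips (weld metal governs)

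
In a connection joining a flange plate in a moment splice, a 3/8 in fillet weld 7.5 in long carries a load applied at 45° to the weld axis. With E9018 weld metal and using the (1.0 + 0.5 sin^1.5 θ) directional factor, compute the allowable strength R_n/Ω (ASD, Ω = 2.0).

R_n/Ω ≈ 69.6 kip

E90XX → F_EXX = 90 ksi.
t_e = 0.707 × 0.375 = 0.2651 in; A_we = 0.2651 × 7.5 = 1.988 in².
Directional factor: 1.0 + 0.5 sin^1.5(45°) = 1.297.
F_nw = 0.6 × 90 × 1.297 = 70.05 ksi.
R_n/Ω = (70.05 × 1.988) / 2.0 = 69.65 kip.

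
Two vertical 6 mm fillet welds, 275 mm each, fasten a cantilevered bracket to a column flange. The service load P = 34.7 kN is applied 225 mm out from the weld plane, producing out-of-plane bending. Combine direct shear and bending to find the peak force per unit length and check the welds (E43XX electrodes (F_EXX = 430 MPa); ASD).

L_w = 2 × 275 = 550 mm; section modulus (unit throat) S = 2 × L²/6 = 25210 mm².
Direct shear f_v = P/L_w = 34.7×10³/550 = 63.09 N/mm.
Moment M = P × e = 34.7×10³ × 225 = 7807500 N·mm; bending f_b = M/S = 309.7 N/mm.
f_max = √(f_v² + f_b²) = √(63.09² + 309.7²) = 316.1 N/mm.
r_n/Ω = (1/2.0) × 0.6 × 430 × (0.707 × 6) = 547.2 N/mm → adequate.

f_max ≈ 316 N/mm; adequate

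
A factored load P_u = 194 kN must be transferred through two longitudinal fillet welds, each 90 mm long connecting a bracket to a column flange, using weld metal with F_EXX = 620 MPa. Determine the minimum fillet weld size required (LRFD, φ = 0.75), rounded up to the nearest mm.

Total weld length L = 180 mm.
Required throat t_e = P_u / (φ × 0.6 F_EXX × L) = 194 / (0.75 × 0.6 × 620 × 180 × 10⁻³) = 3.863 mm.
Required leg w = t_e / 0.707 = 5.464 mm → use 6 mm.

w = 6 mm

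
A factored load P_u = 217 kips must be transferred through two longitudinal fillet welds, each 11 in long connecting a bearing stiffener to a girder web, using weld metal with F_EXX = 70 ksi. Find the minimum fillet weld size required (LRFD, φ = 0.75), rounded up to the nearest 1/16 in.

w = 1/2 in

Total weld length L = 22 in.
Required throat t_e = P_u / (φ × 0.6 F_EXX × L) = 217 / (0.75 × 0.6 × 70 × 22) = 0.3131 in.
Required leg w = t_e / 0.707 = 0.4429 in → use 1/2 in.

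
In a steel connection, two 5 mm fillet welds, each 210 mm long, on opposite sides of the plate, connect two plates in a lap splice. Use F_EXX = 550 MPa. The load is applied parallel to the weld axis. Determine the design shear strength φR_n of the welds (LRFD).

φR_n ≈ 367 kN

Effective throat t_e = 0.707 × 5 = 3.535 mm.
Total length L = 420 mm; A_we = 3.535 × 420 = 1485 mm².
F_nw = 0.6 F_EXX = 0.6 × 550 = 330 MPa.
φR_n = 0.75 × 330 × 1485 × 10⁻³ = 367.5 kN.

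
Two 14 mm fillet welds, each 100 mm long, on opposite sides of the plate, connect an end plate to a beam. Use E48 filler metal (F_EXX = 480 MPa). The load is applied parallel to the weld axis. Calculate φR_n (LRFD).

φR_n ≈ 428 kN

Effective throat t_e = 0.707 × 14 = 9.898 mm.
Total length L = 200 mm; A_we = 9.898 × 200 = 1980 mm².
F_nw = 0.6 F_EXX = 0.6 × 480 = 288 MPa.
φR_n = 0.75 × 288 × 1980 × 10⁻³ = 427.6 kN.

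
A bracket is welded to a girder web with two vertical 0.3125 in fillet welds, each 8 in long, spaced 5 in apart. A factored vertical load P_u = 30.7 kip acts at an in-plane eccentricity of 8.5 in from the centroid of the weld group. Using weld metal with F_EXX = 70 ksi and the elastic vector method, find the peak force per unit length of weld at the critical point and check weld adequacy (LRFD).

f_max ≈ 7.83 kip/in; NOT adequate

Total weld length L_w = 16 in. Treat welds as unit-width lines.
Polar moment about centroid: J = 2[d³/12 + d(b/2)²] = 2[8³/12 + 8×2.5²] = 185.3 in³.
Direct shear f_v = P/L_w = 30.7 / 16 = 1.919 kip/in (vertical).
Torsion M = P·e = 30.7 × 8.5 = 260.95 kip·in.
Critical point at (x, y) = (2.5, 4) from centroid. f_tx = M·y/J = 5.632 kip/in; f_ty = M·x/J = 3.52 kip/in.
Resultant f_max = √[f_tx² + (f_v + f_ty)²] = √[5.632² + (1.919 + 3.52)²] = 7.829 kip/in.
Capacity per unit length: φr_n = 0.75 × 0.6 × 70 × (0.707 × 0.3125) = 6.96 kip/in.
7.829 > 6.96 → NOT adequate.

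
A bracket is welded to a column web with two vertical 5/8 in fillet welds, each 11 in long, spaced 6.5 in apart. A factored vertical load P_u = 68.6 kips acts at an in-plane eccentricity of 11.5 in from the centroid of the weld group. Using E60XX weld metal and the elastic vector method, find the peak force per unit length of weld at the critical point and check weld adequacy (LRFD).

E60XX → F_EXX = 60 ksi.
Total weld length L_w = 22 in. Treat welds as unit-width lines.
Polar moment about centroid: J = 2[d³/12 + d(b/2)²] = 2[11³/12 + 11×3.25²] = 454.2 in³.
Direct shear f_v = P/L_w = 68.6 / 22 = 3.118 kip/in (vertical).
Torsion M = P·e = 68.6 × 11.5 = 788.9 kip·in.
Critical point at (x, y) = (3.25, 5.5) from centroid. f_tx = M·y/J = 9.553 kip/in; f_ty = M·x/J = 5.645 kip/in.
Resultant f_max = √[f_tx² + (f_v + f_ty)²] = √[9.553² + (3.118 + 5.645)²] = 12.96 kip/in.
Capacity per unit length: φr_n = 0.75 × 0.6 × 60 × (0.707 × 0.625) = 11.93 kip/in.
12.96 > 11.93 → NOT adequate.

f_max ≈ 13 kip/in; NOT adequate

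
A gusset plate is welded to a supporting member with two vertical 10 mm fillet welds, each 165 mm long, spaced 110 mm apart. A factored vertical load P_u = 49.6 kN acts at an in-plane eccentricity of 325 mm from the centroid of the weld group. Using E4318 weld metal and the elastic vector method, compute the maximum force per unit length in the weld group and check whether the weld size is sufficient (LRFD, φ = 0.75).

E43XX → F_EXX = 430 MPa.
Total weld length L_w = 330 mm. Treat welds as unit-width lines.
Polar moment about centroid: J = 2[d³/12 + d(b/2)²] = 2[165³/12 + 165×55²] = 1747000 mm³.
Direct shear f_v = P/L_w = 49.6×10³ / 330 = 150.3 N/mm (vertical).
Torsion M = P·e = 49.6×10³ × 325 = 16120000 N·mm.
Critical point at (x, y) = (55, 82.5) from centroid. f_tx = M·y/J = 761.3 N/mm; f_ty = M·x/J = 507.5 N/mm.
Resultant f_max = √[f_tx² + (f_v + f_ty)²] = √[761.3² + (150.3 + 507.5)²] = 1006 N/mm.
Capacity per unit length: φr_n = 0.75 × 0.6 × 430 × (0.707 × 10) = 1368 N/mm.
1006 ≤ 1368 → adequate.

f_max ≈ 1010 N/mm; adequate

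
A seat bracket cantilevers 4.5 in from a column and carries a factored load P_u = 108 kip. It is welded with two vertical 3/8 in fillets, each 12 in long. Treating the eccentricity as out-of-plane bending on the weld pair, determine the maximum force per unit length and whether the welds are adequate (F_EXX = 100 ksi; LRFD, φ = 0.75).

L_w = 2 × 12 = 24 in; section modulus (unit throat) S = 2 × L²/6 = 48 in².
Direct shear f_v = P/L_w = 108/24 = 4.5 kip/in.
Moment M = P × e = 108 × 4.5 = 486 kip·in; bending f_b = M/S = 10.12 kip/in.
f_max = √(f_v² + f_b²) = √(4.5² + 10.12²) = 11.08 kip/in.
φr_n = 0.75 × 0.6 × 100 × (0.707 × 0.375) = 11.93 kip/in → adequate.

f_max ≈ 11.1 kip/in; adequate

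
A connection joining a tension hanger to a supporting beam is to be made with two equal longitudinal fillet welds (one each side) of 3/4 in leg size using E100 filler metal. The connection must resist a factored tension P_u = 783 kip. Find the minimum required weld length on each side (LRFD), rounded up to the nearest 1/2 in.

L = 16.5 in on each side

E100XX → F_EXX = 100 ksi.
Throat t_e = 0.707 × 0.75 = 0.5302 in.
φr_n = 0.75 × 0.6 × 100 × 0.5302 = 23.86 kip/in.
L_req = P_u / φr_n = 783 / 23.86 = 32.81 in total.
Per side: 32.81 / 2 = 16.41 in.
Round up → use L = 16.5 in on each side.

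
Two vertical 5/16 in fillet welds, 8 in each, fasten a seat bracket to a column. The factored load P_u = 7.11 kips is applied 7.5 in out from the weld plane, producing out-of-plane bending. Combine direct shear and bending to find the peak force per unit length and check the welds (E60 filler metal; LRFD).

E60XX → F_EXX = 60 ksi.
L_w = 2 × 8 = 16 in; section modulus (unit throat) S = 2 × L²/6 = 21.33 in².
Direct shear f_v = P/L_w = 7.11/16 = 0.4444 kip/in.
Moment M = P × e = 7.11 × 7.5 = 53.325 kip·in; bending f_b = M/S = 2.5 kip/in.
f_max = √(f_v² + f_b²) = √(0.4444² + 2.5²) = 2.539 kip/in.
φr_n = 0.75 × 0.6 × 60 × (0.707 × 0.3125) = 5.965 kip/in → adequate.

f_max ≈ 2.54 kip/in; adequate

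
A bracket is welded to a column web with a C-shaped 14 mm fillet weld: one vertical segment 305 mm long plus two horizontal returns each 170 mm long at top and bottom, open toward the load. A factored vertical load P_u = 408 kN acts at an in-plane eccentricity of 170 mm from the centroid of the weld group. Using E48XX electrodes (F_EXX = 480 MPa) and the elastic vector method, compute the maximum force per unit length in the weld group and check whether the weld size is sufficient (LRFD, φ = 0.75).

f_max ≈ 1600 N/mm; adequate

Total weld length L_w = 645 mm. Treat welds as unit-width lines.
Centroid: x̄ = 2×170×85 / 645 = 44.81 mm from the vertical weld.
Polar moment about centroid: J = I_x + I_y = [305³/12 + 2×170×152.5²] + [305×44.81² + 2(170³/12 + 170×40.19²)] = 12250000 mm³.
Direct shear f_v = P/L_w = 408×10³ / 645 = 632.6 N/mm (vertical).
Torsion M = P·e = 408×10³ × 170 = 69360000 N·mm.
Critical point at (x, y) = (125.2, 152.5) from centroid. f_tx = M·y/J = 863.3 N/mm; f_ty = M·x/J = 708.7 N/mm.
Resultant f_max = √[f_tx² + (f_v + f_ty)²] = √[863.3² + (632.6 + 708.7)²] = 1595 N/mm.
Capacity per unit length: φr_n = 0.75 × 0.6 × 480 × (0.707 × 14) = 2138 N/mm.
1595 ≤ 2138 → adequate.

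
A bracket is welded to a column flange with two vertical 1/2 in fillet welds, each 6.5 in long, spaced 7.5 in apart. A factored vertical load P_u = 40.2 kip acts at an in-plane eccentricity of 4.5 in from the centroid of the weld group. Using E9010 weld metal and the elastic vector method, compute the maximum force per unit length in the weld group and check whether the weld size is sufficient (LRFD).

E90XX → F_EXX = 90 ksi.
Total weld length L_w = 13 in. Treat welds as unit-width lines.
Polar moment about centroid: J = 2[d³/12 + d(b/2)²] = 2[6.5³/12 + 6.5×3.75²] = 228.6 in³.
Direct shear f_v = P/L_w = 40.2 / 13 = 3.092 kip/in (vertical).
Torsion M = P·e = 40.2 × 4.5 = 180.9 kip·in.
Critical point at (x, y) = (3.75, 3.25) from centroid. f_tx = M·y/J = 2.572 kip/in; f_ty = M·x/J = 2.968 kip/in.
Resultant f_max = √[f_tx² + (f_v + f_ty)²] = √[2.572² + (3.092 + 2.968)²] = 6.583 kip/in.
Capacity per unit length: φr_n = 0.75 × 0.6 × 90 × (0.707 × 0.5) = 14.32 kip/in.
6.583 ≤ 14.32 → adequate.

f_max ≈ 6.58 kip/in; adequate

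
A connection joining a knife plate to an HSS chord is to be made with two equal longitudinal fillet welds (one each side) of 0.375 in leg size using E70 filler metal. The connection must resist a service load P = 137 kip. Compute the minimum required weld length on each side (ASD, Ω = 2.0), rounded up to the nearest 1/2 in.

L = 12.5 in on each side

E70XX → F_EXX = 70 ksi.
Throat t_e = 0.707 × 0.375 = 0.2651 in.
r_n/Ω = (0.6 × 70 × 0.2651) / 2.0 = 5.568 kip/in.
L_req = P / (r_n/Ω) = 137 / 5.568 = 24.61 in total.
Per side: 24.61 / 2 = 12.3 in.
Round up → use L = 12.5 in on each side.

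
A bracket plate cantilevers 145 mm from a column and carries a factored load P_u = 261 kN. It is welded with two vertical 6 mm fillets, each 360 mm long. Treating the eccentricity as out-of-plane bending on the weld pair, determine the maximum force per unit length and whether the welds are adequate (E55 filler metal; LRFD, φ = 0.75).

f_max ≈ 948 N/mm; adequate

E55XX → F_EXX = 550 MPa.
L_w = 2 × 360 = 720 mm; section modulus (unit throat) S = 2 × L²/6 = 43200 mm².
Direct shear f_v = P/L_w = 261×10³/720 = 362.5 N/mm.
Moment M = P × e = 261×10³ × 145 = 37845000 N·mm; bending f_b = M/S = 876 N/mm.
f_max = √(f_v² + f_b²) = √(362.5² + 876²) = 948.1 N/mm.
φr_n = 0.75 × 0.6 × 550 × (0.707 × 6) = 1050 N/mm → adequate.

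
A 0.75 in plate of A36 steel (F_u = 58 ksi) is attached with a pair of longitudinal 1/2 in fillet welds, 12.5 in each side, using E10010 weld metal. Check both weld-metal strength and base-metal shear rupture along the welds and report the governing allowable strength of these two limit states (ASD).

E100XX → F_EXX = 100 ksi.
t_e = 0.707 × 0.5 = 0.3535 in; L = 25 in.
Weld metal: R_n/Ω = (1/2.0) × 0.6 × 100 × 0.3535 × 25 = 265.1 kips.
Base metal (shear rupture): R_n/Ω = (1/2.0) × 0.6 × 58 × 0.75 × 25 = 326.2 kips.
Governing: weld metal.

R_n/Ω ≈ 265 kips (weld metal governs)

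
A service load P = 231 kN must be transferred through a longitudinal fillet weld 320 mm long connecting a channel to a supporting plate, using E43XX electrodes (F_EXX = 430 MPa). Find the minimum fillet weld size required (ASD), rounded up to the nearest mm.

Total weld length L = 320 mm.
Required throat t_e = P × Ω / (0.6 F_EXX × L) = 231 × 2.0 / (0.6 × 430 × 320 × 10⁻³) = 5.596 mm.
Required leg w = t_e / 0.707 = 7.915 mm → use 8 mm.

w = 8 mm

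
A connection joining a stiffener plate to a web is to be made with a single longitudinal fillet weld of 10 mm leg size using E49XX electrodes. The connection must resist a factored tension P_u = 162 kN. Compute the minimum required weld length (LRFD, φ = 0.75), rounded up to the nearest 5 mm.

L = 105 mm

E49XX → F_EXX = 490 MPa.
Throat t_e = 0.707 × 10 = 7.07 mm.
φr_n = 0.75 × 0.6 × 490 × 7.07 × 10⁻³ = 1.559 kN/mm.
L_req = P_u / φr_n = 162 / 1.559 = 103.9 mm total.
Round up → use L = 105 mm.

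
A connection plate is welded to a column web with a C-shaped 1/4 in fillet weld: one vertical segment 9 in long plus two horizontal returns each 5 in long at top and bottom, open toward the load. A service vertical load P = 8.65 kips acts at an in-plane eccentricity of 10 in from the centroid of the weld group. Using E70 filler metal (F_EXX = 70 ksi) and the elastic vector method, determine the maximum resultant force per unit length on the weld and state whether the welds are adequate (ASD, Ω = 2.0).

Total weld length L_w = 19 in. Treat welds as unit-width lines.
Centroid: x̄ = 2×5×2.5 / 19 = 1.316 in from the vertical weld.
Polar moment about centroid: J = I_x + I_y = [9³/12 + 2×5×4.5²] + [9×1.316² + 2(5³/12 + 5×1.184²)] = 313.7 in³.
Direct shear f_v = P/L_w = 8.65 / 19 = 0.4553 kip/in (vertical).
Torsion M = P·e = 8.65 × 10 = 86.5 kip·in.
Critical point at (x, y) = (3.684, 4.5) from centroid. f_tx = M·y/J = 1.241 kip/in; f_ty = M·x/J = 1.016 kip/in.
Resultant f_max = √[f_tx² + (f_v + f_ty)²] = √[1.241² + (0.4553 + 1.016)²] = 1.925 kip/in.
Capacity per unit length: r_n/Ω = (1/2.0) × 0.6 × 70 × (0.707 × 0.25) = 3.712 kip/in.
1.925 ≤ 3.712 → adequate.

f_max ≈ 1.92 kip/in; adequate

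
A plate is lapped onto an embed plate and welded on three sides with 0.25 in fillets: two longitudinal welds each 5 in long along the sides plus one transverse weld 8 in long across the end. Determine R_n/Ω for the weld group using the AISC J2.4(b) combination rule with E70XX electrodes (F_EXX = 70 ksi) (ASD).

R_n/Ω ≈ 76.1 kip

t_e = 0.707 × 0.25 = 0.1767 in.
R_nwl = 0.6 × 70 × 0.1767 × 10 = 74.23 kip (longitudinal, 2 welds).
R_nwt = 0.6 × 70 × 0.1767 × 8 = 59.39 kip (transverse, base value).
(i) R_nwl + R_nwt = 133.6 kip; (ii) 0.85 R_nwl + 1.5 R_nwt = 152.2 kip.
R_n = max = 152.2 kip [governs: (ii)]; R_n/Ω = 76.09 kip.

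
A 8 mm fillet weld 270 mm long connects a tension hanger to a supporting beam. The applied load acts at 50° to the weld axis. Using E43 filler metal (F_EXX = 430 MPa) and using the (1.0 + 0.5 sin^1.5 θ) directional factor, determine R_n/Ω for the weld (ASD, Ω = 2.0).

t_e = 0.707 × 8 = 5.656 mm; A_we = 5.656 × 270 = 1527 mm².
Directional factor: 1.0 + 0.5 sin^1.5(50°) = 1.335.
F_nw = 0.6 × 430 × 1.335 = 344.5 MPa.
R_n/Ω = (344.5 × 1527) / 2.0 × 10⁻³ = 263 kN.

R_n/Ω ≈ 263 kN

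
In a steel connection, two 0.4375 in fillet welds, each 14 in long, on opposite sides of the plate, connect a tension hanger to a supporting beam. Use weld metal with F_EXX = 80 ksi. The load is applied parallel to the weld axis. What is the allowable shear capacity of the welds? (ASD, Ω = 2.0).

R_n/Ω ≈ 208 kip

Effective throat t_e = 0.707 × 0.4375 = 0.3093 in.
Total length L = 28 in; A_we = 0.3093 × 28 = 8.661 in².
F_nw = 0.6 F_EXX = 0.6 × 80 = 48 ksi.
R_n = 48 × 8.661 = 415.7 kip; R_n/Ω = 415.7/2.0 = 207.9 kip.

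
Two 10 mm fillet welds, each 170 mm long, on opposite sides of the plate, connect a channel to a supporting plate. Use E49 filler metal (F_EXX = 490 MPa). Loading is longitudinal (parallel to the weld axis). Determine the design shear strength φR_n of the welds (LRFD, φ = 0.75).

φR_n ≈ 530 kN

Effective throat t_e = 0.707 × 10 = 7.07 mm.
Total length L = 340 mm; A_we = 7.07 × 340 = 2404 mm².
F_nw = 0.6 F_EXX = 0.6 × 490 = 294 MPa.
φR_n = 0.75 × 294 × 2404 × 10⁻³ = 530 kN.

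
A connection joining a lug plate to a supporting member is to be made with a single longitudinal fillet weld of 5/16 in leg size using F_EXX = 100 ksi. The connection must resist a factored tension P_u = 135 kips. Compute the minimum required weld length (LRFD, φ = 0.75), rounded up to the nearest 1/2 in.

Throat t_e = 0.707 × 0.3125 = 0.2209 in.
φr_n = 0.75 × 0.6 × 100 × 0.2209 = 9.942 kips/in.
L_req = P_u / φr_n = 135 / 9.942 = 13.58 in total.
Round up → use L = 14 in.

L = 14 in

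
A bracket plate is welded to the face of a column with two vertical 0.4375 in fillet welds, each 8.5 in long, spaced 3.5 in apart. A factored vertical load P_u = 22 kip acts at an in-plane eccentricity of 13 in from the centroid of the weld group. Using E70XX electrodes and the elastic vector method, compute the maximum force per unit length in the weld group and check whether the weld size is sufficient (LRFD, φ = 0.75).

f_max ≈ 9.08 kip/in; adequate

E70XX → F_EXX = 70 ksi.
Total weld length L_w = 17 in. Treat welds as unit-width lines.
Polar moment about centroid: J = 2[d³/12 + d(b/2)²] = 2[8.5³/12 + 8.5×1.75²] = 154.4 in³.
Direct shear f_v = P/L_w = 22 / 17 = 1.294 kip/in (vertical).
Torsion M = P·e = 22 × 13 = 286 kip·in.
Critical point at (x, y) = (1.75, 4.25) from centroid. f_tx = M·y/J = 7.872 kip/in; f_ty = M·x/J = 3.241 kip/in.
Resultant f_max = √[f_tx² + (f_v + f_ty)²] = √[7.872² + (1.294 + 3.241)²] = 9.085 kip/in.
Capacity per unit length: φr_n = 0.75 × 0.6 × 70 × (0.707 × 0.4375) = 9.743 kip/in.
9.085 ≤ 9.743 → adequate.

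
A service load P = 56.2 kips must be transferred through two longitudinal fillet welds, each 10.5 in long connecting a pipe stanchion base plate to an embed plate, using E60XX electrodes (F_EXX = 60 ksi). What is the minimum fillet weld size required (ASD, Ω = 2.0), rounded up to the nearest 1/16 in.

Total weld length L = 21 in.
Required throat t_e = P × Ω / (0.6 F_EXX × L) = 56.2 × 2.0 / (0.6 × 60 × 21) = 0.1487 in.
Required leg w = t_e / 0.707 = 0.2103 in → use 1/4 in.

w = 1/4 in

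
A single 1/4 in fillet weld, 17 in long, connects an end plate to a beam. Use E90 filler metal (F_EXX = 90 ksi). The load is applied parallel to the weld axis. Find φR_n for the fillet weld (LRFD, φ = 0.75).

φR_n ≈ 122 kip

Effective throat t_e = 0.707 × 0.25 = 0.1767 in.
Total length L = 17 in; A_we = 0.1767 × 17 = 3.005 in².
F_nw = 0.6 F_EXX = 0.6 × 90 = 54 ksi.
φR_n = 0.75 × 54 × 3.005 = 121.7 kip.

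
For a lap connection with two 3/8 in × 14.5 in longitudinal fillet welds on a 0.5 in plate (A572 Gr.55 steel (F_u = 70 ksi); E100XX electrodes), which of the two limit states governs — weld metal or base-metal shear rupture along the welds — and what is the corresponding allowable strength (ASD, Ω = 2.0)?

E100XX → F_EXX = 100 ksi.
t_e = 0.707 × 0.375 = 0.2651 in; L = 29 in.
Weld metal: R_n/Ω = (1/2.0) × 0.6 × 100 × 0.2651 × 29 = 230.7 kip.
Base metal (shear rupture): R_n/Ω = (1/2.0) × 0.6 × 70 × 0.5 × 29 = 304.5 kip.
Governing: weld metal.

R_n/Ω ≈ 231 kip (weld metal governs)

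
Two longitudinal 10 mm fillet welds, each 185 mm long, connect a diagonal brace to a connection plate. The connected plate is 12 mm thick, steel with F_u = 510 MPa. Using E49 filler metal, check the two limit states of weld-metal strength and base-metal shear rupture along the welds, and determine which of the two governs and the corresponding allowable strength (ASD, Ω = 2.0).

R_n/Ω ≈ 385 kN (weld metal governs)

E49XX → F_EXX = 490 MPa.
t_e = 0.707 × 10 = 7.07 mm; L = 370 mm.
Weld metal: R_n/Ω = (1/2.0) × 0.6 × 490 × 7.07 × 370 × 10⁻³ = 384.5 kN.
Base metal (shear rupture): R_n/Ω = (1/2.0) × 0.6 × 510 × 12 × 370 × 10⁻³ = 679.3 kN.
Governing: weld metal.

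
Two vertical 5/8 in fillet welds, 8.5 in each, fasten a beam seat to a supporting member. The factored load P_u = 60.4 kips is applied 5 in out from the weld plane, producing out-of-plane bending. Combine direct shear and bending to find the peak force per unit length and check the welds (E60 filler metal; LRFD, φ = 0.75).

E60XX → F_EXX = 60 ksi.
L_w = 2 × 8.5 = 17 in; section modulus (unit throat) S = 2 × L²/6 = 24.08 in².
Direct shear f_v = P/L_w = 60.4/17 = 3.553 kip/in.
Moment M = P × e = 60.4 × 5 = 302 kip·in; bending f_b = M/S = 12.54 kip/in.
f_max = √(f_v² + f_b²) = √(3.553² + 12.54²) = 13.03 kip/in.
φr_n = 0.75 × 0.6 × 60 × (0.707 × 0.625) = 11.93 kip/in → NOT adequate.

f_max ≈ 13 kip/in; NOT adequate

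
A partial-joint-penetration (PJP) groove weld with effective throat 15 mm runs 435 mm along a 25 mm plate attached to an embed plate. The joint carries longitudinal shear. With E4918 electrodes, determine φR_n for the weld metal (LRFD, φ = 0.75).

φR_n ≈ 1440 kN

E49XX → F_EXX = 490 MPa.
Effective throat (given) t_e = 15 mm.
A_we = 15 × 435 = 6525 mm².
F_nw = 0.6 F_EXX = 294 MPa.
φR_n = 0.75 × 294 × 6525 × 10⁻³ = 1439 kN.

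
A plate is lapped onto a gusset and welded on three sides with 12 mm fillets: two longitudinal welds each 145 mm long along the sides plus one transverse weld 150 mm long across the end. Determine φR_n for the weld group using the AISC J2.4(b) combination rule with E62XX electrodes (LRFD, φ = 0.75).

φR_n ≈ 1120 kN

E62XX → F_EXX = 620 MPa.
t_e = 0.707 × 12 = 8.484 mm.
R_nwl = 0.6 × 620 × 8.484 × 290 × 10⁻³ = 915.3 kN (longitudinal, 2 welds).
R_nwt = 0.6 × 620 × 8.484 × 150 × 10⁻³ = 473.4 kN (transverse, base value).
(i) R_nwl + R_nwt = 1389 kN; (ii) 0.85 R_nwl + 1.5 R_nwt = 1488 kN.
R_n = max = 1488 kN [governs: (ii)]; φR_n = 1116 kN.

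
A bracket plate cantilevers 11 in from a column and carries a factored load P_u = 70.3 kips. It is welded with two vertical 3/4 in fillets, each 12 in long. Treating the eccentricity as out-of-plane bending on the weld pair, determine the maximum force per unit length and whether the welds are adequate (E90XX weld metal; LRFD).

f_max ≈ 16.4 kip/in; adequate

E90XX → F_EXX = 90 ksi.
L_w = 2 × 12 = 24 in; section modulus (unit throat) S = 2 × L²/6 = 48 in².
Direct shear f_v = P/L_w = 70.3/24 = 2.929 kip/in.
Moment M = P × e = 70.3 × 11 = 773.3 kip·in; bending f_b = M/S = 16.11 kip/in.
f_max = √(f_v² + f_b²) = √(2.929² + 16.11²) = 16.37 kip/in.
φr_n = 0.75 × 0.6 × 90 × (0.707 × 0.75) = 21.48 kip/in → adequate.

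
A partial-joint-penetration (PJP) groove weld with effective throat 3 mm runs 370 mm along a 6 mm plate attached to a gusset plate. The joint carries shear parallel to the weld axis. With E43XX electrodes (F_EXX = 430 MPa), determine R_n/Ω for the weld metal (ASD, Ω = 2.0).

R_n/Ω ≈ 143 kN

Effective throat (given) t_e = 3 mm.
A_we = 3 × 370 = 1110 mm².
F_nw = 0.6 F_EXX = 258 MPa.
R_n/Ω = (258 × 1110) / 2.0 × 10⁻³ = 143.2 kN.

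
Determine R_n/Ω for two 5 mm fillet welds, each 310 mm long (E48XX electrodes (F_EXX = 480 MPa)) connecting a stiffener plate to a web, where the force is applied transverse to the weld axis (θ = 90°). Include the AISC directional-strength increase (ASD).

t_e = 0.707 × 5 = 3.535 mm; A_we = 3.535 × 620 = 2192 mm².
Directional factor: 1.0 + 0.5 sin^1.5(90°) = 1.5.
F_nw = 0.6 × 480 × 1.5 = 432 MPa.
R_n/Ω = (432 × 2192) / 2.0 × 10⁻³ = 473.4 kN.

R_n/Ω ≈ 473 kN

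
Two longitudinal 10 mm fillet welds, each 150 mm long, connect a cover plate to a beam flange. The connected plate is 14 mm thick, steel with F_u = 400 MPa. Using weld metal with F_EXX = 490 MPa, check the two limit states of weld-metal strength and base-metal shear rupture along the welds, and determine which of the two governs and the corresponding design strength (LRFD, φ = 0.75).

φR_n ≈ 468 kN (weld metal governs)

t_e = 0.707 × 10 = 7.07 mm; L = 300 mm.
Weld metal: φR_n = 0.75 × 0.6 × 490 × 7.07 × 300 × 10⁻³ = 467.7 kN.
Base metal (shear rupture): φR_n = 0.75 × 0.6 × 400 × 14 × 300 × 10⁻³ = 756 kN.
Governing: weld metal.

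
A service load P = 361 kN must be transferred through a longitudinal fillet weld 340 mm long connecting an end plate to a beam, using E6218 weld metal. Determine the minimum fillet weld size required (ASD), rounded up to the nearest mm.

w = 9 mm

E62XX → F_EXX = 620 MPa.
Total weld length L = 340 mm.
Required throat t_e = P × Ω / (0.6 F_EXX × L) = 361 × 2.0 / (0.6 × 620 × 340 × 10⁻³) = 5.708 mm.
Required leg w = t_e / 0.707 = 8.074 mm → use 9 mm.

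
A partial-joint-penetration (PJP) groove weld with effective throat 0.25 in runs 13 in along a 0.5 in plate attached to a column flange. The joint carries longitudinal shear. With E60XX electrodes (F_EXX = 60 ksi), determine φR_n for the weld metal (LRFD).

Effective throat (given) t_e = 0.25 in.
A_we = 0.25 × 13 = 3.25 in².
F_nw = 0.6 F_EXX = 36 ksi.
φR_n = 0.75 × 36 × 3.25 = 87.75 kip.

φR_n ≈ 87.8 kip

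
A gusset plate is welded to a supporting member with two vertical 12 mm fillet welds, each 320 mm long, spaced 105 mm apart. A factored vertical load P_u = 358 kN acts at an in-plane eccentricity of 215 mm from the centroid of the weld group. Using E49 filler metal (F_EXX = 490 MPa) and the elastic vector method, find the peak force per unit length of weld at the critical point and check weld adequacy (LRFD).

Total weld length L_w = 640 mm. Treat welds as unit-width lines.
Polar moment about centroid: J = 2[d³/12 + d(b/2)²] = 2[320³/12 + 320×52.5²] = 7225000 mm³.
Direct shear f_v = P/L_w = 358×10³ / 640 = 559.4 N/mm (vertical).
Torsion M = P·e = 358×10³ × 215 = 76970000 N·mm.
Critical point at (x, y) = (52.5, 160) from centroid. f_tx = M·y/J = 1704 N/mm; f_ty = M·x/J = 559.3 N/mm.
Resultant f_max = √[f_tx² + (f_v + f_ty)²] = √[1704² + (559.4 + 559.3)²] = 2039 N/mm.
Capacity per unit length: φr_n = 0.75 × 0.6 × 490 × (0.707 × 12) = 1871 N/mm.
2039 > 1871 → NOT adequate.

f_max ≈ 2040 N/mm; NOT adequate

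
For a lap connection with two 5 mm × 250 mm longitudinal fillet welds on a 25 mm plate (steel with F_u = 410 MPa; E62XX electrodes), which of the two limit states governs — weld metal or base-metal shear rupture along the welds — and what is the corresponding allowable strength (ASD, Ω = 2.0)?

E62XX → F_EXX = 620 MPa.
t_e = 0.707 × 5 = 3.535 mm; L = 500 mm.
Weld metal: R_n/Ω = (1/2.0) × 0.6 × 620 × 3.535 × 500 × 10⁻³ = 328.8 kN.
Base metal (shear rupture): R_n/Ω = (1/2.0) × 0.6 × 410 × 25 × 500 × 10⁻³ = 1538 kN.
Governing: weld metal.

R_n/Ω ≈ 329 kN (weld metal governs)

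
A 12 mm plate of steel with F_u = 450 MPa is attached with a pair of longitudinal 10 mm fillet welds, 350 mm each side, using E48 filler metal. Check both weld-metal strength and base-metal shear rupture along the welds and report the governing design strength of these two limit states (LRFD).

φR_n ≈ 1070 kN (weld metal governs)

E48XX → F_EXX = 480 MPa.
t_e = 0.707 × 10 = 7.07 mm; L = 700 mm.
Weld metal: φR_n = 0.75 × 0.6 × 480 × 7.07 × 700 × 10⁻³ = 1069 kN.
Base metal (shear rupture): φR_n = 0.75 × 0.6 × 450 × 12 × 700 × 10⁻³ = 1701 kN.
Governing: weld metal.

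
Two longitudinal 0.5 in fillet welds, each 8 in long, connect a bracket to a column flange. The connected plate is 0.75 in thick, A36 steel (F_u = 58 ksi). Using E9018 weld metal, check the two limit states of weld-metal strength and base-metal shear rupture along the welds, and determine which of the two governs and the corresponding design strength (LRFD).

φR_n ≈ 229 kips (weld metal governs)

E90XX → F_EXX = 90 ksi.
t_e = 0.707 × 0.5 = 0.3535 in; L = 16 in.
Weld metal: φR_n = 0.75 × 0.6 × 90 × 0.3535 × 16 = 229.1 kips.
Base metal (shear rupture): φR_n = 0.75 × 0.6 × 58 × 0.75 × 16 = 313.2 kips.
Governing: weld metal.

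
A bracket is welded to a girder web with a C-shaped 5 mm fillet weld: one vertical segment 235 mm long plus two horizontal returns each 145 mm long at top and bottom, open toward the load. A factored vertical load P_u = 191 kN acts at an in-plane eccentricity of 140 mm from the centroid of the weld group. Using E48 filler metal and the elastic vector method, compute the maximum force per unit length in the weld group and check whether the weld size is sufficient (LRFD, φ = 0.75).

f_max ≈ 953 N/mm; NOT adequate

E48XX → F_EXX = 480 MPa.
Total weld length L_w = 525 mm. Treat welds as unit-width lines.
Centroid: x̄ = 2×145×72.5 / 525 = 40.05 mm from the vertical weld.
Polar moment about centroid: J = I_x + I_y = [235³/12 + 2×145×117.5²] + [235×40.05² + 2(145³/12 + 145×32.45²)] = 6276000 mm³.
Direct shear f_v = P/L_w = 191×10³ / 525 = 363.8 N/mm (vertical).
Torsion M = P·e = 191×10³ × 140 = 26740000 N·mm.
Critical point at (x, y) = (105, 117.5) from centroid. f_tx = M·y/J = 500.7 N/mm; f_ty = M·x/J = 447.2 N/mm.
Resultant f_max = √[f_tx² + (f_v + f_ty)²] = √[500.7² + (363.8 + 447.2)²] = 953.1 N/mm.
Capacity per unit length: φr_n = 0.75 × 0.6 × 480 × (0.707 × 5) = 763.6 N/mm.
953.1 > 763.6 → NOT adequate.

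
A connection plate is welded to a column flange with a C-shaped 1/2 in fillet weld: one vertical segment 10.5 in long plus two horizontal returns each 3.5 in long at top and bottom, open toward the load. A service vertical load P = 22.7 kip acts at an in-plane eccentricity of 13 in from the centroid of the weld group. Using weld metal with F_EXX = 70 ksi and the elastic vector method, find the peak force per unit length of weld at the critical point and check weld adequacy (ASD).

f_max ≈ 6.39 kip/in; adequate

Total weld length L_w = 17.5 in. Treat welds as unit-width lines.
Centroid: x̄ = 2×3.5×1.75 / 17.5 = 0.7 in from the vertical weld.
Polar moment about centroid: J = I_x + I_y = [10.5³/12 + 2×3.5×5.25²] + [10.5×0.7² + 2(3.5³/12 + 3.5×1.05²)] = 309.4 in³.
Direct shear f_v = P/L_w = 22.7 / 17.5 = 1.297 kip/in (vertical).
Torsion M = P·e = 22.7 × 13 = 295.1 kip·in.
Critical point at (x, y) = (2.8, 5.25) from centroid. f_tx = M·y/J = 5.007 kip/in; f_ty = M·x/J = 2.67 kip/in.
Resultant f_max = √[f_tx² + (f_v + f_ty)²] = √[5.007² + (1.297 + 2.67)²] = 6.389 kip/in.
Capacity per unit length: r_n/Ω = (1/2.0) × 0.6 × 70 × (0.707 × 0.5) = 7.423 kip/in.
6.389 ≤ 7.423 → adequate.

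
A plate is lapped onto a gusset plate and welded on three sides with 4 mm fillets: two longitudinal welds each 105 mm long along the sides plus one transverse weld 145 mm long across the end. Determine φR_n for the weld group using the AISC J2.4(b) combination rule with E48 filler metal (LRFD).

φR_n ≈ 242 kN

E48XX → F_EXX = 480 MPa.
t_e = 0.707 × 4 = 2.828 mm.
R_nwl = 0.6 × 480 × 2.828 × 210 × 10⁻³ = 171 kN (longitudinal, 2 welds).
R_nwt = 0.6 × 480 × 2.828 × 145 × 10⁻³ = 118.1 kN (transverse, base value).
(i) R_nwl + R_nwt = 289.1 kN; (ii) 0.85 R_nwl + 1.5 R_nwt = 322.5 kN.
R_n = max = 322.5 kN [governs: (ii)]; φR_n = 241.9 kN.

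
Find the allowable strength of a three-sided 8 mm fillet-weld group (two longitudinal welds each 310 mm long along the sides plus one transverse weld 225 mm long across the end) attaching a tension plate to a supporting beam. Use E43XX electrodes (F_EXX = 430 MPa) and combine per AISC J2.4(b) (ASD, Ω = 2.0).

t_e = 0.707 × 8 = 5.656 mm.
R_nwl = 0.6 × 430 × 5.656 × 620 × 10⁻³ = 904.7 kN (longitudinal, 2 welds).
R_nwt = 0.6 × 430 × 5.656 × 225 × 10⁻³ = 328.3 kN (transverse, base value).
(i) R_nwl + R_nwt = 1233 kN; (ii) 0.85 R_nwl + 1.5 R_nwt = 1262 kN.
R_n = max = 1262 kN [governs: (ii)]; R_n/Ω = 630.8 kN.

R_n/Ω ≈ 631 kN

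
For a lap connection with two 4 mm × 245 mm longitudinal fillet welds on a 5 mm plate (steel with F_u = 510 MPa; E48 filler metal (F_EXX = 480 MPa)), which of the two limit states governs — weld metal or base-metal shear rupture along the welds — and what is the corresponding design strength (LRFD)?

φR_n ≈ 299 kN (weld metal governs)

t_e = 0.707 × 4 = 2.828 mm; L = 490 mm.
Weld metal: φR_n = 0.75 × 0.6 × 480 × 2.828 × 490 × 10⁻³ = 299.3 kN.
Base metal (shear rupture): φR_n = 0.75 × 0.6 × 510 × 5 × 490 × 10⁻³ = 562.3 kN.
Governing: weld metal.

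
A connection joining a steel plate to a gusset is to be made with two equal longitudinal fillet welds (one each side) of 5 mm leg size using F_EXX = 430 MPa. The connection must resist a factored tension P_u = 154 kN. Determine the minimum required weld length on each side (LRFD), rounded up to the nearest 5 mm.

L = 115 mm on each side

Throat t_e = 0.707 × 5 = 3.535 mm.
φr_n = 0.75 × 0.6 × 430 × 3.535 × 10⁻³ = 0.684 kN/mm.
L_req = P_u / φr_n = 154 / 0.684 = 225.1 mm total.
Per side: 225.1 / 2 = 112.6 mm.
Round up → use L = 115 mm on each side.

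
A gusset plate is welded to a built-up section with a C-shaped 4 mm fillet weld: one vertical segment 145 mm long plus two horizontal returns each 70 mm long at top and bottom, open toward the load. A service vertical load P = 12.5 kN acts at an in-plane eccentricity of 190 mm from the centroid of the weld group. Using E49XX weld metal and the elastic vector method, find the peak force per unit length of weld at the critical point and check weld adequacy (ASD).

f_max ≈ 217 N/mm; adequate

E49XX → F_EXX = 490 MPa.
Total weld length L_w = 285 mm. Treat welds as unit-width lines.
Centroid: x̄ = 2×70×35 / 285 = 17.19 mm from the vertical weld.
Polar moment about centroid: J = I_x + I_y = [145³/12 + 2×70×72.5²] + [145×17.19² + 2(70³/12 + 70×17.81²)] = 1134000 mm³.
Direct shear f_v = P/L_w = 12.5×10³ / 285 = 43.86 N/mm (vertical).
Torsion M = P·e = 12.5×10³ × 190 = 2375000 N·mm.
Critical point at (x, y) = (52.81, 72.5) from centroid. f_tx = M·y/J = 151.8 N/mm; f_ty = M·x/J = 110.6 N/mm.
Resultant f_max = √[f_tx² + (f_v + f_ty)²] = √[151.8² + (43.86 + 110.6)²] = 216.5 N/mm.
Capacity per unit length: r_n/Ω = (1/2.0) × 0.6 × 490 × (0.707 × 4) = 415.7 N/mm.
216.5 ≤ 415.7 → adequate.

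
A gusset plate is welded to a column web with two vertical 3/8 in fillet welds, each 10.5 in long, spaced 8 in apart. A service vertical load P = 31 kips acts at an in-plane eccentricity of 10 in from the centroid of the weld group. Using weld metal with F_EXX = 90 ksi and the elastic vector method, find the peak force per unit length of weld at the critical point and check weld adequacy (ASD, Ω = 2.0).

f_max ≈ 4.91 kip/in; adequate

Total weld length L_w = 21 in. Treat welds as unit-width lines.
Polar moment about centroid: J = 2[d³/12 + d(b/2)²] = 2[10.5³/12 + 10.5×4²] = 528.9 in³.
Direct shear f_v = P/L_w = 31 / 21 = 1.476 kip/in (vertical).
Torsion M = P·e = 31 × 10 = 310 kip·in.
Critical point at (x, y) = (4, 5.25) from centroid. f_tx = M·y/J = 3.077 kip/in; f_ty = M·x/J = 2.344 kip/in.
Resultant f_max = √[f_tx² + (f_v + f_ty)²] = √[3.077² + (1.476 + 2.344)²] = 4.905 kip/in.
Capacity per unit length: r_n/Ω = (1/2.0) × 0.6 × 90 × (0.707 × 0.375) = 7.158 kip/in.
4.905 ≤ 7.158 → adequate.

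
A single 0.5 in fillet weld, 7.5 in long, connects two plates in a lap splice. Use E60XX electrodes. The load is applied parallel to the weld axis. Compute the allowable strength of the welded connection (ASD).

E60XX → F_EXX = 60 ksi.
Effective throat t_e = 0.707 × 0.5 = 0.3535 in.
Total length L = 7.5 in; A_we = 0.3535 × 7.5 = 2.651 in².
F_nw = 0.6 F_EXX = 0.6 × 60 = 36 ksi.
R_n = 36 × 2.651 = 95.44 kip; R_n/Ω = 95.44/2.0 = 47.72 kip.

R_n/Ω ≈ 47.7 kip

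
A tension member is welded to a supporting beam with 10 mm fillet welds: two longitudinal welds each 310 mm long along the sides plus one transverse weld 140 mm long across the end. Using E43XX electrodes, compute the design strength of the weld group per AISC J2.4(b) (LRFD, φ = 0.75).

E43XX → F_EXX = 430 MPa.
t_e = 0.707 × 10 = 7.07 mm.
R_nwl = 0.6 × 430 × 7.07 × 620 × 10⁻³ = 1131 kN (longitudinal, 2 welds).
R_nwt = 0.6 × 430 × 7.07 × 140 × 10⁻³ = 255.4 kN (transverse, base value).
(i) R_nwl + R_nwt = 1386 kN; (ii) 0.85 R_nwl + 1.5 R_nwt = 1344 kN.
R_n = max = 1386 kN [governs: (i)]; φR_n = 1040 kN.

φR_n ≈ 1040 kN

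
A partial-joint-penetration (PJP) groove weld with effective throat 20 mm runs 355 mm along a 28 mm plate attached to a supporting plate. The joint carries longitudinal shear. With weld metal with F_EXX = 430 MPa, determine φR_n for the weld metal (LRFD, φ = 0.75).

φR_n ≈ 1370 kN

Effective throat (given) t_e = 20 mm.
A_we = 20 × 355 = 7100 mm².
F_nw = 0.6 F_EXX = 258 MPa.
φR_n = 0.75 × 258 × 7100 × 10⁻³ = 1374 kN.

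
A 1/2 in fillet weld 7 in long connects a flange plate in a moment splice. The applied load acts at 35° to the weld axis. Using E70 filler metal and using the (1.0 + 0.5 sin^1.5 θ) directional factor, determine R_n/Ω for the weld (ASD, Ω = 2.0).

R_n/Ω ≈ 63.3 kip

E70XX → F_EXX = 70 ksi.
t_e = 0.707 × 0.5 = 0.3535 in; A_we = 0.3535 × 7 = 2.474 in².
Directional factor: 1.0 + 0.5 sin^1.5(35°) = 1.217.
F_nw = 0.6 × 70 × 1.217 = 51.12 ksi.
R_n/Ω = (51.12 × 2.474) / 2.0 = 63.25 kip.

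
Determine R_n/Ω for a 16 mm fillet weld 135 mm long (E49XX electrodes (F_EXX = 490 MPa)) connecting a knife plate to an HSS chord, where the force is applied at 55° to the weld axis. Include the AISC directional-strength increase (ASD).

R_n/Ω ≈ 308 kN

t_e = 0.707 × 16 = 11.31 mm; A_we = 11.31 × 135 = 1527 mm².
Directional factor: 1.0 + 0.5 sin^1.5(55°) = 1.371.
F_nw = 0.6 × 490 × 1.371 = 403 MPa.
R_n/Ω = (403 × 1527) / 2.0 × 10⁻³ = 307.7 kN.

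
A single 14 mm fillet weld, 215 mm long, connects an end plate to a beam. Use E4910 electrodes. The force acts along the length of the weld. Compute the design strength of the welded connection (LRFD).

E49XX → F_EXX = 490 MPa.
Effective throat t_e = 0.707 × 14 = 9.898 mm.
Total length L = 215 mm; A_we = 9.898 × 215 = 2128 mm².
F_nw = 0.6 F_EXX = 0.6 × 490 = 294 MPa.
φR_n = 0.75 × 294 × 2128 × 10⁻³ = 469.2 kN.

φR_n ≈ 469 kN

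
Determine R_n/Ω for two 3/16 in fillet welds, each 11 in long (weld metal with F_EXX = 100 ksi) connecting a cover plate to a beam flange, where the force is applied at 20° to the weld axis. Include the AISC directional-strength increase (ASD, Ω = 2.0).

t_e = 0.707 × 0.1875 = 0.1326 in; A_we = 0.1326 × 22 = 2.916 in².
Directional factor: 1.0 + 0.5 sin^1.5(20°) = 1.1.
F_nw = 0.6 × 100 × 1.1 = 66 ksi.
R_n/Ω = (66 × 2.916) / 2.0 = 96.24 kip.

R_n/Ω ≈ 96.2 kip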